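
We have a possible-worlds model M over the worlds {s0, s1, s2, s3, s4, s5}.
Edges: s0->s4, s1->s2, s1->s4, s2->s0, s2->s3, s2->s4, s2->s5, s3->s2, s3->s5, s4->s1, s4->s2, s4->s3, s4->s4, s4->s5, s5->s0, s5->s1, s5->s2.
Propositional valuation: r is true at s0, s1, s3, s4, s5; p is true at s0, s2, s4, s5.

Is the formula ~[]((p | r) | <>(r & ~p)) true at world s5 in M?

At s5: []((p | r) | <>(r & ~p)) is true, so ~[]((p | r) | <>(r & ~p)) is false.
  At s5: []((p | r) | <>(r & ~p)) requires (p | r) | <>(r & ~p) at every successor {s0, s1, s2}.
      At s0: p | r is true, <>(r & ~p) is false, so (p | r) | <>(r & ~p) is true.
      At s1: p | r is true, <>(r & ~p) is false, so (p | r) | <>(r & ~p) is true.
      At s2: p | r is true, <>(r & ~p) is true, so (p | r) | <>(r & ~p) is true.
  So []((p | r) | <>(r & ~p)) is true at s5.

No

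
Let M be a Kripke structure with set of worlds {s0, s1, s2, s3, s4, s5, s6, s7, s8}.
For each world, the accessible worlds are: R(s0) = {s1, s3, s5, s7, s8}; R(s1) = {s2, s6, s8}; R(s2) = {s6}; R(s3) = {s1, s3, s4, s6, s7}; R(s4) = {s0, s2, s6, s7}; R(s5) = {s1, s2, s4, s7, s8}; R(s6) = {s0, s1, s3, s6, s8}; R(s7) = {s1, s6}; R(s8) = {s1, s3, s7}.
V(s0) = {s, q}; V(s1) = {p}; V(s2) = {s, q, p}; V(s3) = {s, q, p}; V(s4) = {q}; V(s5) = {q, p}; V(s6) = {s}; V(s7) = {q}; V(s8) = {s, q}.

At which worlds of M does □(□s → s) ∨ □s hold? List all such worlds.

Recall that □ψ holds at a world iff ψ holds at every accessible world, and ◇ψ holds iff ψ holds at some accessible world.
Let φ = □(□s → s) ∨ □s. Evaluate φ at each world:
  s0 (successors {s1, s3, s5, s7, s8}): φ is false.
  s1 (successors {s2, s6, s8}): φ is true.
  s2 (successors {s6}): φ is true.
  s3 (successors {s1, s3, s4, s6, s7}): φ is false.
  s4 (successors {s0, s2, s6, s7}): φ is true.
  s5 (successors {s1, s2, s4, s7, s8}): φ is false.
  s6 (successors {s0, s1, s3, s6, s8}): φ is false.
  s7 (successors {s1, s6}): φ is false.
  s8 (successors {s1, s3, s7}): φ is false.
For instance, at s4:
  At s4: □(□s → s) is true, □s is false, so □(□s → s) ∨ □s is true.
    At s4: □(□s → s) requires □s → s at every successor {s0, s2, s6, s7}.
      At s0: □s → s is true.
      At s2: □s → s is true.
      At s6: □s → s is true.
      At s7: □s → s is true.
    So □(□s → s) is true at s4.
    At s4: □s requires s at every successor {s0, s2, s6, s7}.
      s fails at s7, so □s is false at s4.
Satisfying worlds: {s1, s2, s4}

s1, s2, s4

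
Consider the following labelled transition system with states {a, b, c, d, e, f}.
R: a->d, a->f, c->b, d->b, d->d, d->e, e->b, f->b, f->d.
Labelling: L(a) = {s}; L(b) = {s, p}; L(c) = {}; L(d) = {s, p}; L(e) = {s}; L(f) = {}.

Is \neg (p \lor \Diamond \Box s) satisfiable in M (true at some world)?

No

Let φ = \neg (p \lor \Diamond \Box s). Evaluate φ at each world:
  a (successors {d, f}): φ is false.
  b (successors ∅): φ is false.
  c (successors {b}): φ is false.
  d (successors {b, d, e}): φ is false.
  e (successors {b}): φ is false.
  f (successors {b, d}): φ is false.
For instance, at c:
  At c: p \lor \Diamond \Box s is true, so \neg (p \lor \Diamond \Box s) is false.
    At c: p is false, \Diamond \Box s is true, so p \lor \Diamond \Box s is true.
      At c: \Diamond \Box s requires \Box s at some successor in {b}.
        \Box s holds at b, so \Diamond \Box s is true at c.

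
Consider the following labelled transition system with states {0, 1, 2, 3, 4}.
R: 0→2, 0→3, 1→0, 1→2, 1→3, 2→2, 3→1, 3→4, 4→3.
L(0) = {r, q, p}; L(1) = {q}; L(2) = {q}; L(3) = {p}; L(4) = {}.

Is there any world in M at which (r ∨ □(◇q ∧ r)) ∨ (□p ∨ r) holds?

Recall that □ψ holds at a world iff ψ holds at every accessible world, and ◇ψ holds iff ψ holds at some accessible world.
Let φ = (r ∨ □(◇q ∧ r)) ∨ (□p ∨ r). Evaluate φ at each world:
  0 (successors {2, 3}): φ is true.
  1 (successors {0, 2, 3}): φ is false.
  2 (successors {2}): φ is false.
  3 (successors {1, 4}): φ is false.
  4 (successors {3}): φ is true.
Detail at 0 (witness):
  At 0: r ∨ □(◇q ∧ r) is true, □p ∨ r is true, so (r ∨ □(◇q ∧ r)) ∨ (□p ∨ r) is true.
    At 0: r is true, □(◇q ∧ r) is false, so r ∨ □(◇q ∧ r) is true.
      At 0: □(◇q ∧ r) requires ◇q ∧ r at every successor {2, 3}.
        ◇q ∧ r fails at 2, so □(◇q ∧ r) is false at 0.
    At 0: □p is false, r is true, so □p ∨ r is true.
      At 0: □p requires p at every successor {2, 3}.
        p fails at 2, so □p is false at 0.

Yes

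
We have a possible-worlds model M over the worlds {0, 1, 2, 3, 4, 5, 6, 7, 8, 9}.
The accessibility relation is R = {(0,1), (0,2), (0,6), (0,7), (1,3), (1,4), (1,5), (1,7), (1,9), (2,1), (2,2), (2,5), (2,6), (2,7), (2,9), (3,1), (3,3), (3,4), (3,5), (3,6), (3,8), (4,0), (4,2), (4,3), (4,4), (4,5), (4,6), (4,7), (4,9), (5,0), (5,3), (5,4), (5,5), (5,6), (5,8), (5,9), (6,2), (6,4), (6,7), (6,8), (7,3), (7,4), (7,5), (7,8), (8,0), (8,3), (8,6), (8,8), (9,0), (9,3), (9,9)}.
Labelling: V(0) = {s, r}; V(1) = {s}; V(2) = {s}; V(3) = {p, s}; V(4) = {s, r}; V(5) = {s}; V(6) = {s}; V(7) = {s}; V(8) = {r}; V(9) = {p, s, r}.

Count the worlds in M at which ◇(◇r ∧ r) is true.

Let φ = ◇(◇r ∧ r). Evaluate φ at each world:
  0 (successors {1, 2, 6, 7}): φ is false.
  1 (successors {3, 4, 5, 7, 9}): φ is true.
  2 (successors {1, 2, 5, 6, 7, 9}): φ is true.
  3 (successors {1, 3, 4, 5, 6, 8}): φ is true.
  4 (successors {0, 2, 3, 4, 5, 6, 7, 9}): φ is true.
  5 (successors {0, 3, 4, 5, 6, 8, 9}): φ is true.
  6 (successors {2, 4, 7, 8}): φ is true.
  7 (successors {3, 4, 5, 8}): φ is true.
  8 (successors {0, 3, 6, 8}): φ is true.
  9 (successors {0, 3, 9}): φ is true.
For instance, at 2:
  At 2: ◇(◇r ∧ r) requires ◇r ∧ r at some successor in {1, 2, 5, 6, 7, 9}.
    ◇r ∧ r holds at 9, so ◇(◇r ∧ r) is true at 2.
      At 9: ◇r is true, r is true, so ◇r ∧ r is true.
Satisfying worlds: {1, 2, 3, 4, 5, 6, 7, 8, 9}

9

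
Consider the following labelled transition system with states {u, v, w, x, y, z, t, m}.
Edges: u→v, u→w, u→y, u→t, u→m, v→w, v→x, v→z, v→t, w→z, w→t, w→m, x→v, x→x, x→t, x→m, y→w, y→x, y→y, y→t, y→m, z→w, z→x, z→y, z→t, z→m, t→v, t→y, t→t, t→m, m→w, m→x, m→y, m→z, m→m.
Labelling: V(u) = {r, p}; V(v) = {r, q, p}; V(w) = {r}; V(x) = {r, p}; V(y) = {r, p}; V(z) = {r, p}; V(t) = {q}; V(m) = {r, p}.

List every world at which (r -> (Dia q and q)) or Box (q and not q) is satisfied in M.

v, t

Recall that Box ψ holds at a world iff ψ holds at every accessible world, and Dia ψ holds iff ψ holds at some accessible world.
Let φ = (r -> (Dia q and q)) or Box (q and not q). Evaluate φ at each world:
  u (successors {v, w, y, t, m}): φ is false.
  v (successors {w, x, z, t}): φ is true.
  w (successors {z, t, m}): φ is false.
  x (successors {v, x, t, m}): φ is false.
  y (successors {w, x, y, t, m}): φ is false.
  z (successors {w, x, y, t, m}): φ is false.
  t (successors {v, y, t, m}): φ is true.
  m (successors {w, x, y, z, m}): φ is false.
For instance, at m:
  At m: r -> (Dia q and q) is false, Box (q and not q) is false, so (r -> (Dia q and q)) or Box (q and not q) is false.
    At m: r is true, Dia q and q is false, so r -> (Dia q and q) is false.
      At m: Dia q is false, q is false, so Dia q and q is false.
    At m: Box (q and not q) requires q and not q at every successor {w, x, y, z, m}.
      q and not q fails at w, so Box (q and not q) is false at m.
Satisfying worlds: {v, t}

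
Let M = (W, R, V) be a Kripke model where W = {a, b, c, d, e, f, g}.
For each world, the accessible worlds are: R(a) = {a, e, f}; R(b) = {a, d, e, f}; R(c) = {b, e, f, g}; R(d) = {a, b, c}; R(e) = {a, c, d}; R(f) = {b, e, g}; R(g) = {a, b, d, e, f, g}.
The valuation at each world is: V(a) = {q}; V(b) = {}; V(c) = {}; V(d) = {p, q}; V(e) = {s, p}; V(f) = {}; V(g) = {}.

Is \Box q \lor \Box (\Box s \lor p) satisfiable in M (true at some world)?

No

Let φ = \Box q \lor \Box (\Box s \lor p). Evaluate φ at each world:
  a (successors {a, e, f}): φ is false.
  b (successors {a, d, e, f}): φ is false.
  c (successors {b, e, f, g}): φ is false.
  d (successors {a, b, c}): φ is false.
  e (successors {a, c, d}): φ is false.
  f (successors {b, e, g}): φ is false.
  g (successors {a, b, d, e, f, g}): φ is false.
For instance, at g:
  At g: \Box q is false, \Box (\Box s \lor p) is false, so \Box q \lor \Box (\Box s \lor p) is false.
    At g: \Box q requires q at every successor {a, b, d, e, f, g}.
      q fails at b, so \Box q is false at g.
    At g: \Box (\Box s \lor p) requires \Box s \lor p at every successor {a, b, d, e, f, g}.
      \Box s \lor p fails at a, so \Box (\Box s \lor p) is false at g.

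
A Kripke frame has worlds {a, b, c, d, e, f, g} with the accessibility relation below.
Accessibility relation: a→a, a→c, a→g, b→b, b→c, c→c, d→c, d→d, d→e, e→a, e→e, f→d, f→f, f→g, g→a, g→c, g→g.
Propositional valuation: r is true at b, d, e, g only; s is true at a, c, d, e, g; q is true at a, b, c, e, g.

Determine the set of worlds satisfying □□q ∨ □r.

Let φ = □□q ∨ □r. Evaluate φ at each world:
  a (successors {a, c, g}): φ is true.
  b (successors {b, c}): φ is true.
  c (successors {c}): φ is true.
  d (successors {c, d, e}): φ is false.
  e (successors {a, e}): φ is true.
  f (successors {d, f, g}): φ is false.
  g (successors {a, c, g}): φ is true.
For instance, at a:
  At a: □□q is true, □r is false, so □□q ∨ □r is true.
    At a: □□q requires □q at every successor {a, c, g}.
      At a: □q is true.
      At c: □q is true.
      At g: □q is true.
    So □□q is true at a.
    At a: □r requires r at every successor {a, c, g}.
      r fails at a, so □r is false at a.
Satisfying worlds: {a, b, c, e, g}

a, b, c, e, g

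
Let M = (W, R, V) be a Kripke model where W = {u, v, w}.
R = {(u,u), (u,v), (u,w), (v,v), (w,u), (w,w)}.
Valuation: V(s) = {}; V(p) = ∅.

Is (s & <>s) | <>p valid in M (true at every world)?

No

Let φ = (s & <>s) | <>p. Evaluate φ at each world:
  u (successors {u, v, w}): φ is false.
  v (successors {v}): φ is false.
  w (successors {u, w}): φ is false.
Detail at u (counterexample):
  At u: s & <>s is false, <>p is false, so (s & <>s) | <>p is false.
    At u: s is false, <>s is false, so s & <>s is false.
      At u: <>s requires s at some successor in {u, v, w}.
        At u: s is false.
        At v: s is false.
        At w: s is false.
      So <>s is false at u.
    At u: <>p requires p at some successor in {u, v, w}.
      At u: p is false.
      At v: p is false.
      At w: p is false.
    So <>p is false at u.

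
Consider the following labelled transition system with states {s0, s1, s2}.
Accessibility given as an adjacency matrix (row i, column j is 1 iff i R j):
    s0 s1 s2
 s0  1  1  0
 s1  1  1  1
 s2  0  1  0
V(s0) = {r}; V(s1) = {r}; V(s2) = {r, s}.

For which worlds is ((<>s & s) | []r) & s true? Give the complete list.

Let φ = ((<>s & s) | []r) & s. Evaluate φ at each world:
  s0 (successors {s0, s1}): φ is false.
  s1 (successors {s0, s1, s2}): φ is false.
  s2 (successors {s1}): φ is true.
For instance, at s1:
  At s1: (<>s & s) | []r is true, s is false, so ((<>s & s) | []r) & s is false.
    At s1: <>s & s is false, []r is true, so (<>s & s) | []r is true.
      At s1: <>s is true, s is false, so <>s & s is false.
      At s1: []r requires r at every successor {s0, s1, s2}.
        At s0: r is true.
        At s1: r is true.
        At s2: r is true.
      So []r is true at s1.
Satisfying worlds: {s2}

s2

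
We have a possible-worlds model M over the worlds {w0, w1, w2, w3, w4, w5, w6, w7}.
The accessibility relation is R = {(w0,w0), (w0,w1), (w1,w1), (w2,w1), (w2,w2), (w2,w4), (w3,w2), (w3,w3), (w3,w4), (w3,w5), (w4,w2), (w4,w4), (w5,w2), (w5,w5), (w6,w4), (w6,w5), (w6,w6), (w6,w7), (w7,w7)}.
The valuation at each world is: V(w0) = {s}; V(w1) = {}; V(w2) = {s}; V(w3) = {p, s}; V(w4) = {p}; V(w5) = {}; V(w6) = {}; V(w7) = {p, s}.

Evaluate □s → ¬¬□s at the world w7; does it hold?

At w7: □s is true, ¬¬□s is true, so □s → ¬¬□s is true.
  At w7: □s requires s at every successor {w7}.
    At w7: s is true.
  So □s is true at w7.
  At w7: ¬□s is false, so ¬¬□s is true.
    At w7: □s is true, so ¬□s is false.
      At w7: □s requires s at every successor {w7}.
        At w7: s is true.
      So □s is true at w7.

Yes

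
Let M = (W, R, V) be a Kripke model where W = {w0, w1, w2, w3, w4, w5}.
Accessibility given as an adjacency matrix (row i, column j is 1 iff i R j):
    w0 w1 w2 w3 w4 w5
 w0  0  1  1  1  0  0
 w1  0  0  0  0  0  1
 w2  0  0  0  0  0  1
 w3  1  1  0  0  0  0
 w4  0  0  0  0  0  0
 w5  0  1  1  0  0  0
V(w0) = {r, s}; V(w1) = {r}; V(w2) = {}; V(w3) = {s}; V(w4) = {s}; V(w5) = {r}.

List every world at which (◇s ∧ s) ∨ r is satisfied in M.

w0, w1, w3, w5

Let φ = (◇s ∧ s) ∨ r. Evaluate φ at each world:
  w0 (successors {w1, w2, w3}): φ is true.
  w1 (successors {w5}): φ is true.
  w2 (successors {w5}): φ is false.
  w3 (successors {w0, w1}): φ is true.
  w4 (successors ∅): φ is false.
  w5 (successors {w1, w2}): φ is true.
For instance, at w2:
  At w2: ◇s ∧ s is false, r is false, so (◇s ∧ s) ∨ r is false.
    At w2: ◇s is false, s is false, so ◇s ∧ s is false.
      At w2: ◇s requires s at some successor in {w5}.
        At w5: s is false.
      So ◇s is false at w2.
Satisfying worlds: {w0, w1, w3, w5}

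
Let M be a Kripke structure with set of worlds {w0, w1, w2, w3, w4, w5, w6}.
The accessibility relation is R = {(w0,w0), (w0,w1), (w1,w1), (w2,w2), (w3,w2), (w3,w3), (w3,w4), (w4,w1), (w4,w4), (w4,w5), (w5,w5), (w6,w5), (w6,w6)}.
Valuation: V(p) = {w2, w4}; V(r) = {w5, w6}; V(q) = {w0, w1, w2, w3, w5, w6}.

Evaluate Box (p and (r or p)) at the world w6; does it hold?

Recall that Box ψ holds at a world iff ψ holds at every accessible world, and Dia ψ holds iff ψ holds at some accessible world.
At w6: Box (p and (r or p)) requires p and (r or p) at every successor {w5, w6}.
  p and (r or p) fails at w5, so Box (p and (r or p)) is false at w6.

No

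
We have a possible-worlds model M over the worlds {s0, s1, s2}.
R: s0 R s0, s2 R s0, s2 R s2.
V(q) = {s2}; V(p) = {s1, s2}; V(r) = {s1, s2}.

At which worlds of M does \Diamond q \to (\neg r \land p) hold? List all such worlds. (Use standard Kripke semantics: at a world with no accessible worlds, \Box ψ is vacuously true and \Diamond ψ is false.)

s0, s1

Let φ = \Diamond q \to (\neg r \land p). Evaluate φ at each world:
  s0 (successors {s0}): φ is true.
  s1 (successors ∅): φ is true.
  s2 (successors {s0, s2}): φ is false.
For instance, at s0:
  At s0: \Diamond q is false, \neg r \land p is false, so \Diamond q \to (\neg r \land p) is true.
    At s0: \Diamond q requires q at some successor in {s0}.
      At s0: q is false.
    So \Diamond q is false at s0.
Satisfying worlds: {s0, s1}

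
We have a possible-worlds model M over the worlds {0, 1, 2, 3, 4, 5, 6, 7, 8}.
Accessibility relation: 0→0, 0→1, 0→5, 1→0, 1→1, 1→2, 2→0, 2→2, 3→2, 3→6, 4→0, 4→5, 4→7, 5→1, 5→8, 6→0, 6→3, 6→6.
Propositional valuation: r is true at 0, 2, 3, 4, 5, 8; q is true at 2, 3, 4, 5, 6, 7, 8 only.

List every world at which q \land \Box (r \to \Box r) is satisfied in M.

3, 5, 7, 8

Let φ = q \land \Box (r \to \Box r). Evaluate φ at each world:
  0 (successors {0, 1, 5}): φ is false.
  1 (successors {0, 1, 2}): φ is false.
  2 (successors {0, 2}): φ is false.
  3 (successors {2, 6}): φ is true.
  4 (successors {0, 5, 7}): φ is false.
  5 (successors {1, 8}): φ is true.
  6 (successors {0, 3, 6}): φ is false.
  7 (successors ∅): φ is true.
  8 (successors ∅): φ is true.
For instance, at 4:
  At 4: q is true, \Box (r \to \Box r) is false, so q \land \Box (r \to \Box r) is false.
    At 4: \Box (r \to \Box r) requires r \to \Box r at every successor {0, 5, 7}.
      r \to \Box r fails at 0, so \Box (r \to \Box r) is false at 4.
Satisfying worlds: {3, 5, 7, 8}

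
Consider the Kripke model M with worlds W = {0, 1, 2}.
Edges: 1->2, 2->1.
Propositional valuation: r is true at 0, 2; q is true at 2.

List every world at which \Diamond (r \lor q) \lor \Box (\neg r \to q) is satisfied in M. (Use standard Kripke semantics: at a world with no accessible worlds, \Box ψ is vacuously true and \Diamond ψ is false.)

Let φ = \Diamond (r \lor q) \lor \Box (\neg r \to q). Evaluate φ at each world:
  0 (successors ∅): φ is true.
  1 (successors {2}): φ is true.
  2 (successors {1}): φ is false.
For instance, at 1:
  At 1: \Diamond (r \lor q) is true, \Box (\neg r \to q) is true, so \Diamond (r \lor q) \lor \Box (\neg r \to q) is true.
    At 1: \Diamond (r \lor q) requires r \lor q at some successor in {2}.
      r \lor q holds at 2, so \Diamond (r \lor q) is true at 1.
    At 1: \Box (\neg r \to q) requires \neg r \to q at every successor {2}.
      At 2: \neg r \to q is true.
    So \Box (\neg r \to q) is true at 1.
Satisfying worlds: {0, 1}

0, 1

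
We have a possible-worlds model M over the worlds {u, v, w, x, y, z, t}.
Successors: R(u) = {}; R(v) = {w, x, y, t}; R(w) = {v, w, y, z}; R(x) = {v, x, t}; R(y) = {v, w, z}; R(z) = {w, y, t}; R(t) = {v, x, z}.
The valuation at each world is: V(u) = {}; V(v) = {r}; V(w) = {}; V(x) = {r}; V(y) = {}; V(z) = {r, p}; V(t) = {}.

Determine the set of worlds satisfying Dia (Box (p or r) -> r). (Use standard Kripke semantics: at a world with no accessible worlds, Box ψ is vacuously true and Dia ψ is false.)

v, w, x, y, z, t

Recall that Box ψ holds at a world iff ψ holds at every accessible world, and Dia ψ holds iff ψ holds at some accessible world.
Let φ = Dia (Box (p or r) -> r). Evaluate φ at each world:
  u (successors ∅): φ is false.
  v (successors {w, x, y, t}): φ is true.
  w (successors {v, w, y, z}): φ is true.
  x (successors {v, x, t}): φ is true.
  y (successors {v, w, z}): φ is true.
  z (successors {w, y, t}): φ is true.
  t (successors {v, x, z}): φ is true.
For instance, at t:
  At t: Dia (Box (p or r) -> r) requires Box (p or r) -> r at some successor in {v, x, z}.
    Box (p or r) -> r holds at v, so Dia (Box (p or r) -> r) is true at t.
      At v: Box (p or r) is false, r is true, so Box (p or r) -> r is true.
Satisfying worlds: {v, w, x, y, z, t}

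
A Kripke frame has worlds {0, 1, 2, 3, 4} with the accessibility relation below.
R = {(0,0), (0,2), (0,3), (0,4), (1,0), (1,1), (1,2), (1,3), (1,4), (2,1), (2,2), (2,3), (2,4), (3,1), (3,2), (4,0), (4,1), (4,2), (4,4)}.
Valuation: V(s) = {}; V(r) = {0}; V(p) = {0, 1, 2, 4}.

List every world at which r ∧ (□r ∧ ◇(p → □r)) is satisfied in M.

Recall that □ψ holds at a world iff ψ holds at every accessible world, and ◇ψ holds iff ψ holds at some accessible world.
Let φ = r ∧ (□r ∧ ◇(p → □r)). Evaluate φ at each world:
  0 (successors {0, 2, 3, 4}): φ is false.
  1 (successors {0, 1, 2, 3, 4}): φ is false.
  2 (successors {1, 2, 3, 4}): φ is false.
  3 (successors {1, 2}): φ is false.
  4 (successors {0, 1, 2, 4}): φ is false.
For instance, at 4:
  At 4: r is false, □r ∧ ◇(p → □r) is false, so r ∧ (□r ∧ ◇(p → □r)) is false.
    At 4: □r is false, ◇(p → □r) is false, so □r ∧ ◇(p → □r) is false.
      At 4: □r requires r at every successor {0, 1, 2, 4}.
        r fails at 1, so □r is false at 4.
      At 4: ◇(p → □r) requires p → □r at some successor in {0, 1, 2, 4}.
        At 0: p → □r is false.
        At 1: p → □r is false.
        At 2: p → □r is false.
        At 4: p → □r is false.
      So ◇(p → □r) is false at 4.
Satisfying worlds: none.

none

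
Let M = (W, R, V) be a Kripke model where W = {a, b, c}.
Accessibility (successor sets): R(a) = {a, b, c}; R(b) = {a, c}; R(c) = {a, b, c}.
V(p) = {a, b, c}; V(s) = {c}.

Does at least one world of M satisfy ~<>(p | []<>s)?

No

Let φ = ~<>(p | []<>s). Evaluate φ at each world:
  a (successors {a, b, c}): φ is false.
  b (successors {a, c}): φ is false.
  c (successors {a, b, c}): φ is false.
For instance, at c:
  At c: <>(p | []<>s) is true, so ~<>(p | []<>s) is false.
    At c: <>(p | []<>s) requires p | []<>s at some successor in {a, b, c}.
      p | []<>s holds at a, so <>(p | []<>s) is true at c.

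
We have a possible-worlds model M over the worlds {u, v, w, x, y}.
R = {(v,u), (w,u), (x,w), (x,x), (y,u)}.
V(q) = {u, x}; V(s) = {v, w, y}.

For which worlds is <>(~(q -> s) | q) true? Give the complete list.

v, w, x, y

Recall that <>ψ holds at a world iff ψ holds at some accessible world.
Let φ = <>(~(q -> s) | q). Evaluate φ at each world:
  u (successors ∅): φ is false.
  v (successors {u}): φ is true.
  w (successors {u}): φ is true.
  x (successors {w, x}): φ is true.
  y (successors {u}): φ is true.
For instance, at w:
  At w: <>(~(q -> s) | q) requires ~(q -> s) | q at some successor in {u}.
    ~(q -> s) | q holds at u, so <>(~(q -> s) | q) is true at w.
Satisfying worlds: {v, w, x, y}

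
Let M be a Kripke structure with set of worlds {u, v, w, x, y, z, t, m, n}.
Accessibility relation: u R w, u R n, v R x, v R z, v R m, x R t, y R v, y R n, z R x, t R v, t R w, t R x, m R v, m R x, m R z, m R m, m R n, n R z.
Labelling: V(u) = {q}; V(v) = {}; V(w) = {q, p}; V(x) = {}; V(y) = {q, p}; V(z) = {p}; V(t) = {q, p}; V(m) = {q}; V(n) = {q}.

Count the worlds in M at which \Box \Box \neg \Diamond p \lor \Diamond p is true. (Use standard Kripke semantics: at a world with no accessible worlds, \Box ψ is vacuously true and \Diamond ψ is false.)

7

Let φ = \Box \Box \neg \Diamond p \lor \Diamond p. Evaluate φ at each world:
  u (successors {w, n}): φ is true.
  v (successors {x, z, m}): φ is true.
  w (successors ∅): φ is true.
  x (successors {t}): φ is true.
  y (successors {v, n}): φ is false.
  z (successors {x}): φ is false.
  t (successors {v, w, x}): φ is true.
  m (successors {v, x, z, m, n}): φ is true.
  n (successors {z}): φ is true.
For instance, at x:
  At x: \Box \Box \neg \Diamond p is false, \Diamond p is true, so \Box \Box \neg \Diamond p \lor \Diamond p is true.
    At x: \Box \Box \neg \Diamond p requires \Box \neg \Diamond p at every successor {t}.
      \Box \neg \Diamond p fails at t, so \Box \Box \neg \Diamond p is false at x.
    At x: \Diamond p requires p at some successor in {t}.
      p holds at t, so \Diamond p is true at x.
Satisfying worlds: {u, v, w, x, t, m, n}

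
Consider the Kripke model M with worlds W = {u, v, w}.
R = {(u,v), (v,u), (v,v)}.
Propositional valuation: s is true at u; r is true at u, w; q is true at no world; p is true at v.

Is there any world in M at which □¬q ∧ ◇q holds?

No

Let φ = □¬q ∧ ◇q. Evaluate φ at each world:
  u (successors {v}): φ is false.
  v (successors {u, v}): φ is false.
  w (successors ∅): φ is false.
For instance, at u:
  At u: □¬q is true, ◇q is false, so □¬q ∧ ◇q is false.
    At u: □¬q requires ¬q at every successor {v}.
      At v: ¬q is true.
    So □¬q is true at u.
    At u: ◇q requires q at some successor in {v}.
      At v: q is false.
    So ◇q is false at u.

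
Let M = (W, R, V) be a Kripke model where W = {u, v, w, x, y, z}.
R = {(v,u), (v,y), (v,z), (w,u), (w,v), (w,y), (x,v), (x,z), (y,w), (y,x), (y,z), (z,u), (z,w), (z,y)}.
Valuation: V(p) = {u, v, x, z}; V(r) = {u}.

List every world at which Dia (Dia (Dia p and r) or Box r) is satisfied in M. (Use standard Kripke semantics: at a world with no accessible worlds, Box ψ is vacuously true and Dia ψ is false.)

Let φ = Dia (Dia (Dia p and r) or Box r). Evaluate φ at each world:
  u (successors ∅): φ is false.
  v (successors {u, y, z}): φ is true.
  w (successors {u, v, y}): φ is true.
  x (successors {v, z}): φ is false.
  y (successors {w, x, z}): φ is false.
  z (successors {u, w, y}): φ is true.
For instance, at v:
  At v: Dia (Dia (Dia p and r) or Box r) requires Dia (Dia p and r) or Box r at some successor in {u, y, z}.
    Dia (Dia p and r) or Box r holds at u, so Dia (Dia (Dia p and r) or Box r) is true at v.
      At u: Dia (Dia p and r) is false, Box r is true, so Dia (Dia p and r) or Box r is true.
Satisfying worlds: {v, w, z}

v, w, z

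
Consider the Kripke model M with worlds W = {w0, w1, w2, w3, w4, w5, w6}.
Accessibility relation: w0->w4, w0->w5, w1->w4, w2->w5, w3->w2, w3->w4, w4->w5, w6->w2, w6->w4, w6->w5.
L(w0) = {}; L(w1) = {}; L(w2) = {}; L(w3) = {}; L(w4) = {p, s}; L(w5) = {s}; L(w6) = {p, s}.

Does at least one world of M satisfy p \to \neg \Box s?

Let φ = p \to \neg \Box s. Evaluate φ at each world:
  w0 (successors {w4, w5}): φ is true.
  w1 (successors {w4}): φ is true.
  w2 (successors {w5}): φ is true.
  w3 (successors {w2, w4}): φ is true.
  w4 (successors {w5}): φ is false.
  w5 (successors ∅): φ is true.
  w6 (successors {w2, w4, w5}): φ is true.
Detail at w0 (witness):
  At w0: p is false, \neg \Box s is false, so p \to \neg \Box s is true.
    At w0: \Box s is true, so \neg \Box s is false.
      At w0: \Box s requires s at every successor {w4, w5}.
        At w4: s is true.
        At w5: s is true.
      So \Box s is true at w0.

Yes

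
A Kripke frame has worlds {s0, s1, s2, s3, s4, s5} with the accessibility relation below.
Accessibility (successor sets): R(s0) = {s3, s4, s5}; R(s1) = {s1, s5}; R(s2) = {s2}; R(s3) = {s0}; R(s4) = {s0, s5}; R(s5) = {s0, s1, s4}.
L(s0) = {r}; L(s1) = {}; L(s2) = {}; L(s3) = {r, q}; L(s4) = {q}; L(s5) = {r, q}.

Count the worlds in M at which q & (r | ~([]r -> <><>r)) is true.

Let φ = q & (r | ~([]r -> <><>r)). Evaluate φ at each world:
  s0 (successors {s3, s4, s5}): φ is false.
  s1 (successors {s1, s5}): φ is false.
  s2 (successors {s2}): φ is false.
  s3 (successors {s0}): φ is true.
  s4 (successors {s0, s5}): φ is false.
  s5 (successors {s0, s1, s4}): φ is true.
For instance, at s1:
  At s1: q is false, r | ~([]r -> <><>r) is false, so q & (r | ~([]r -> <><>r)) is false.
    At s1: r is false, ~([]r -> <><>r) is false, so r | ~([]r -> <><>r) is false.
      At s1: []r -> <><>r is true, so ~([]r -> <><>r) is false.
Satisfying worlds: {s3, s5}

2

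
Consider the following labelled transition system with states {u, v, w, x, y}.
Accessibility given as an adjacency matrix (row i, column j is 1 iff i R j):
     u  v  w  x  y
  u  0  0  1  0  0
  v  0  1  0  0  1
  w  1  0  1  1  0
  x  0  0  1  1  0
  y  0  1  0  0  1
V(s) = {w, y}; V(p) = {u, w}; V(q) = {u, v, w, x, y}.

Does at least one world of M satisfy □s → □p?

Yes

Let φ = □s → □p. Evaluate φ at each world:
  u (successors {w}): φ is true.
  v (successors {v, y}): φ is true.
  w (successors {u, w, x}): φ is true.
  x (successors {w, x}): φ is true.
  y (successors {v, y}): φ is true.
Detail at u (witness):
  At u: □s is true, □p is true, so □s → □p is true.
    At u: □s requires s at every successor {w}.
      At w: s is true.
    So □s is true at u.
    At u: □p requires p at every successor {w}.
      At w: p is true.
    So □p is true at u.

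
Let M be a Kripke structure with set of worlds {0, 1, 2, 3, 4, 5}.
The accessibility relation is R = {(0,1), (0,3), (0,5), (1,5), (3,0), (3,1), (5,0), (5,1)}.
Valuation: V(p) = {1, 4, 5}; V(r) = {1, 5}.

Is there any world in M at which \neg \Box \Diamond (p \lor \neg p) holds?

No

Let φ = \neg \Box \Diamond (p \lor \neg p). Evaluate φ at each world:
  0 (successors {1, 3, 5}): φ is false.
  1 (successors {5}): φ is false.
  2 (successors ∅): φ is false.
  3 (successors {0, 1}): φ is false.
  4 (successors ∅): φ is false.
  5 (successors {0, 1}): φ is false.
For instance, at 0:
  At 0: \Box \Diamond (p \lor \neg p) is true, so \neg \Box \Diamond (p \lor \neg p) is false.
    At 0: \Box \Diamond (p \lor \neg p) requires \Diamond (p \lor \neg p) at every successor {1, 3, 5}.
      At 1: \Diamond (p \lor \neg p) is true.
      At 3: \Diamond (p \lor \neg p) is true.
      At 5: \Diamond (p \lor \neg p) is true.
    So \Box \Diamond (p \lor \neg p) is true at 0.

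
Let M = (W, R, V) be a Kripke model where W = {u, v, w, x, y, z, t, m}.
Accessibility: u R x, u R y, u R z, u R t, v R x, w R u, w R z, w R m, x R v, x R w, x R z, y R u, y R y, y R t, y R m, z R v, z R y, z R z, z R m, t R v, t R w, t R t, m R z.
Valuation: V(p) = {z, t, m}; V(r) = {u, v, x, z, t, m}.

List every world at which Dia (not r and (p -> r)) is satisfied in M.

u, x, y, z, t

Let φ = Dia (not r and (p -> r)). Evaluate φ at each world:
  u (successors {x, y, z, t}): φ is true.
  v (successors {x}): φ is false.
  w (successors {u, z, m}): φ is false.
  x (successors {v, w, z}): φ is true.
  y (successors {u, y, t, m}): φ is true.
  z (successors {v, y, z, m}): φ is true.
  t (successors {v, w, t}): φ is true.
  m (successors {z}): φ is false.
For instance, at z:
  At z: Dia (not r and (p -> r)) requires not r and (p -> r) at some successor in {v, y, z, m}.
    not r and (p -> r) holds at y, so Dia (not r and (p -> r)) is true at z.
Satisfying worlds: {u, x, y, z, t}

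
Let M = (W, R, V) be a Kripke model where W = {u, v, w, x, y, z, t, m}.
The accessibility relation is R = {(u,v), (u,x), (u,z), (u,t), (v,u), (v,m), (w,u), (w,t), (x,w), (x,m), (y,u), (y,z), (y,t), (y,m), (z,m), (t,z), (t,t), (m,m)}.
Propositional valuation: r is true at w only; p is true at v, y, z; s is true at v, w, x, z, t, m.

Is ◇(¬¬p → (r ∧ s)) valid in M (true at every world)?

Yes

Let φ = ◇(¬¬p → (r ∧ s)). Evaluate φ at each world:
  u (successors {v, x, z, t}): φ is true.
  v (successors {u, m}): φ is true.
  w (successors {u, t}): φ is true.
  x (successors {w, m}): φ is true.
  y (successors {u, z, t, m}): φ is true.
  z (successors {m}): φ is true.
  t (successors {z, t}): φ is true.
  m (successors {m}): φ is true.
For instance, at x:
  At x: ◇(¬¬p → (r ∧ s)) requires ¬¬p → (r ∧ s) at some successor in {w, m}.
    ¬¬p → (r ∧ s) holds at w, so ◇(¬¬p → (r ∧ s)) is true at x.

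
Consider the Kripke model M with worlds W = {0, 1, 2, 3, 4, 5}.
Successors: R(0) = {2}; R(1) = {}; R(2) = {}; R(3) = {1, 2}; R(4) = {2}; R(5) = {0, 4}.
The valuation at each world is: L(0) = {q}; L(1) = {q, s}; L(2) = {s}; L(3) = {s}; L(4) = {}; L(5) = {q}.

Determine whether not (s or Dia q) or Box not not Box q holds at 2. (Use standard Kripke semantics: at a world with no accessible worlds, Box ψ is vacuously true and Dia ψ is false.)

Yes

At 2: not (s or Dia q) is false, Box not not Box q is true, so not (s or Dia q) or Box not not Box q is true.
  At 2: s or Dia q is true, so not (s or Dia q) is false.
    At 2: s is true, Dia q is false, so s or Dia q is true.
      At 2: no accessible worlds, so Dia q is false.
  At 2: no accessible worlds, so Box not not Box q holds vacuously.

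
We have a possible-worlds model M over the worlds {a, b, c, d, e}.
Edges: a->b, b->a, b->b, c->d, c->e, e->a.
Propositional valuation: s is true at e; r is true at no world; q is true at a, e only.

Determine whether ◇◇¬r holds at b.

At b: ◇◇¬r requires ◇¬r at some successor in {a, b}.
  ◇¬r holds at a, so ◇◇¬r is true at b.
    At a: ◇¬r requires ¬r at some successor in {b}.
      ¬r holds at b, so ◇¬r is true at a.

Yes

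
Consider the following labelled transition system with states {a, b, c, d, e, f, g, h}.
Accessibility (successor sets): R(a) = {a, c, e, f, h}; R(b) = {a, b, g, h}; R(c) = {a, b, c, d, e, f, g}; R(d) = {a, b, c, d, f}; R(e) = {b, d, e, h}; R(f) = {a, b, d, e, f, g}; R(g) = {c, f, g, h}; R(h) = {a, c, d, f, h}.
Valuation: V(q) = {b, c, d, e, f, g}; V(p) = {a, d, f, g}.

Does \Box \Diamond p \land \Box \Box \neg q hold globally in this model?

Let φ = \Box \Diamond p \land \Box \Box \neg q. Evaluate φ at each world:
  a (successors {a, c, e, f, h}): φ is false.
  b (successors {a, b, g, h}): φ is false.
  c (successors {a, b, c, d, e, f, g}): φ is false.
  d (successors {a, b, c, d, f}): φ is false.
  e (successors {b, d, e, h}): φ is false.
  f (successors {a, b, d, e, f, g}): φ is false.
  g (successors {c, f, g, h}): φ is false.
  h (successors {a, c, d, f, h}): φ is false.
Detail at a (counterexample):
  At a: \Box \Diamond p is true, \Box \Box \neg q is false, so \Box \Diamond p \land \Box \Box \neg q is false.
    At a: \Box \Diamond p requires \Diamond p at every successor {a, c, e, f, h}.
      At a: \Diamond p is true.
      At c: \Diamond p is true.
      At e: \Diamond p is true.
      At f: \Diamond p is true.
      At h: \Diamond p is true.
    So \Box \Diamond p is true at a.
    At a: \Box \Box \neg q requires \Box \neg q at every successor {a, c, e, f, h}.
      \Box \neg q fails at a, so \Box \Box \neg q is false at a.

No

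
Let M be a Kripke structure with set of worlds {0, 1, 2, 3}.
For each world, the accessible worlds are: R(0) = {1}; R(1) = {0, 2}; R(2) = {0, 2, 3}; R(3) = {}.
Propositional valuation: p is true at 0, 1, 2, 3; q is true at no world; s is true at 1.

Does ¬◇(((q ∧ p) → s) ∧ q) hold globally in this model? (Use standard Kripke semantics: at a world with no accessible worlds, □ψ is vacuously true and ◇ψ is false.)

Yes

Let φ = ¬◇(((q ∧ p) → s) ∧ q). Evaluate φ at each world:
  0 (successors {1}): φ is true.
  1 (successors {0, 2}): φ is true.
  2 (successors {0, 2, 3}): φ is true.
  3 (successors ∅): φ is true.
For instance, at 0:
  At 0: ◇(((q ∧ p) → s) ∧ q) is false, so ¬◇(((q ∧ p) → s) ∧ q) is true.
    At 0: ◇(((q ∧ p) → s) ∧ q) requires ((q ∧ p) → s) ∧ q at some successor in {1}.
      At 1: ((q ∧ p) → s) ∧ q is false.
    So ◇(((q ∧ p) → s) ∧ q) is false at 0.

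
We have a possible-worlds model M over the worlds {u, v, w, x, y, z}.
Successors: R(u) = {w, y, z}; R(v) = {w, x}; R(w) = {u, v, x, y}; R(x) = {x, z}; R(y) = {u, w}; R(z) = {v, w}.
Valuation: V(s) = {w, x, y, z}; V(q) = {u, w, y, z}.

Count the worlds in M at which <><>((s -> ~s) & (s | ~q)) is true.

5

Let φ = <><>((s -> ~s) & (s | ~q)). Evaluate φ at each world:
  u (successors {w, y, z}): φ is true.
  v (successors {w, x}): φ is true.
  w (successors {u, v, x, y}): φ is false.
  x (successors {x, z}): φ is true.
  y (successors {u, w}): φ is true.
  z (successors {v, w}): φ is true.
For instance, at x:
  At x: <><>((s -> ~s) & (s | ~q)) requires <>((s -> ~s) & (s | ~q)) at some successor in {x, z}.
    <>((s -> ~s) & (s | ~q)) holds at z, so <><>((s -> ~s) & (s | ~q)) is true at x.
      At z: <>((s -> ~s) & (s | ~q)) requires (s -> ~s) & (s | ~q) at some successor in {v, w}.
        (s -> ~s) & (s | ~q) holds at v, so <>((s -> ~s) & (s | ~q)) is true at z.
Satisfying worlds: {u, v, x, y, z}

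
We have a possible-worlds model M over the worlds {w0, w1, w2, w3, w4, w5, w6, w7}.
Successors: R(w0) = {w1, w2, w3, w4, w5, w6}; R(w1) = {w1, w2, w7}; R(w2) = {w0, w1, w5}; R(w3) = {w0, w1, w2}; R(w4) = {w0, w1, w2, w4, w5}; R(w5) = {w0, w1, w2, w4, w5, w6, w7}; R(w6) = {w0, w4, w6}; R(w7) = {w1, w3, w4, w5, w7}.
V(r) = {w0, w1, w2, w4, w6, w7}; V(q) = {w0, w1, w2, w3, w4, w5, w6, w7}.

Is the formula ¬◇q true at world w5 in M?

At w5: ◇q is true, so ¬◇q is false.
  At w5: ◇q requires q at some successor in {w0, w1, w2, w4, w5, w6, w7}.
    q holds at w0, so ◇q is true at w5.

No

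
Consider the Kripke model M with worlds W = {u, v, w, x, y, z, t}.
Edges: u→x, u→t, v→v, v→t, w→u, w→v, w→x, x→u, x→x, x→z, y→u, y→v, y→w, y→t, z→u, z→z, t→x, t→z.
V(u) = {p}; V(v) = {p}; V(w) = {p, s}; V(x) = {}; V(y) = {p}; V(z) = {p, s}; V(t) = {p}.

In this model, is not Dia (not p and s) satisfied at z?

Yes

At z: Dia (not p and s) is false, so not Dia (not p and s) is true.
  At z: Dia (not p and s) requires not p and s at some successor in {u, z}.
    At u: not p and s is false.
    At z: not p and s is false.
  So Dia (not p and s) is false at z.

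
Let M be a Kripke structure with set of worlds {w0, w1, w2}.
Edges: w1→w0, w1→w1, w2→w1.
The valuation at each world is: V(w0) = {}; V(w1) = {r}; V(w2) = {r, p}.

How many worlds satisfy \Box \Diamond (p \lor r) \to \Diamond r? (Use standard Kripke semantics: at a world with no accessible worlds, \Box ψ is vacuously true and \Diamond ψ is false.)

Let φ = \Box \Diamond (p \lor r) \to \Diamond r. Evaluate φ at each world:
  w0 (successors ∅): φ is false.
  w1 (successors {w0, w1}): φ is true.
  w2 (successors {w1}): φ is true.
For instance, at w2:
  At w2: \Box \Diamond (p \lor r) is true, \Diamond r is true, so \Box \Diamond (p \lor r) \to \Diamond r is true.
    At w2: \Box \Diamond (p \lor r) requires \Diamond (p \lor r) at every successor {w1}.
      At w1: \Diamond (p \lor r) is true.
    So \Box \Diamond (p \lor r) is true at w2.
    At w2: \Diamond r requires r at some successor in {w1}.
      r holds at w1, so \Diamond r is true at w2.
Satisfying worlds: {w1, w2}

2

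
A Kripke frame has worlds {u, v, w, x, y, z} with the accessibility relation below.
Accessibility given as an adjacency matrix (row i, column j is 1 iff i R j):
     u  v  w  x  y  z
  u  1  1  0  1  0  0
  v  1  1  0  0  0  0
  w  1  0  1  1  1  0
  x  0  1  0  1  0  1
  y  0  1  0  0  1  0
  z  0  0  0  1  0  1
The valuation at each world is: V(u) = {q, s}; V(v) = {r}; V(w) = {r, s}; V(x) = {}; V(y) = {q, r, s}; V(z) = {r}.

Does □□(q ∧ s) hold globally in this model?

No

Let φ = □□(q ∧ s). Evaluate φ at each world:
  u (successors {u, v, x}): φ is false.
  v (successors {u, v}): φ is false.
  w (successors {u, w, x, y}): φ is false.
  x (successors {v, x, z}): φ is false.
  y (successors {v, y}): φ is false.
  z (successors {x, z}): φ is false.
Detail at u (counterexample):
  At u: □□(q ∧ s) requires □(q ∧ s) at every successor {u, v, x}.
    □(q ∧ s) fails at u, so □□(q ∧ s) is false at u.
      At u: □(q ∧ s) requires q ∧ s at every successor {u, v, x}.
        q ∧ s fails at v, so □(q ∧ s) is false at u.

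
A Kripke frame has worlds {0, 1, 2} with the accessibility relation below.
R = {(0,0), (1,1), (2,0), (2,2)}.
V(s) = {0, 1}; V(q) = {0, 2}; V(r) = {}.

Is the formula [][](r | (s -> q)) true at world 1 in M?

At 1: [][](r | (s -> q)) requires [](r | (s -> q)) at every successor {1}.
  [](r | (s -> q)) fails at 1, so [][](r | (s -> q)) is false at 1.
    At 1: [](r | (s -> q)) requires r | (s -> q) at every successor {1}.
      r | (s -> q) fails at 1, so [](r | (s -> q)) is false at 1.

No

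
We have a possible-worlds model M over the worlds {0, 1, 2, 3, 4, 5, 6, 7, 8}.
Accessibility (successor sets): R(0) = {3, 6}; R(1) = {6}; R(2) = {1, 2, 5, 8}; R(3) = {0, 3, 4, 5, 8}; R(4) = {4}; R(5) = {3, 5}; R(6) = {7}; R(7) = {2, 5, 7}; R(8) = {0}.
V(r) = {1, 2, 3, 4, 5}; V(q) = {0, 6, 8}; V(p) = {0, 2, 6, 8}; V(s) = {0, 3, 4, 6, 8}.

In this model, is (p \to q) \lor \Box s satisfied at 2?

At 2: p \to q is false, \Box s is false, so (p \to q) \lor \Box s is false.
  At 2: \Box s requires s at every successor {1, 2, 5, 8}.
    s fails at 1, so \Box s is false at 2.

No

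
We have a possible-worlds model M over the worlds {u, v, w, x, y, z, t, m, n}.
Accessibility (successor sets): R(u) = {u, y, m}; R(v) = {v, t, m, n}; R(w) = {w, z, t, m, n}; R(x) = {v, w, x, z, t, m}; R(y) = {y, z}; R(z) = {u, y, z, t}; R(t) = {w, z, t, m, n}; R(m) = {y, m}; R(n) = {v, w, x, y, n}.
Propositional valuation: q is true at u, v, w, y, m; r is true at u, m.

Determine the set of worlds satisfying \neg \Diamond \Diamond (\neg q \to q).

none

Let φ = \neg \Diamond \Diamond (\neg q \to q). Evaluate φ at each world:
  u (successors {u, y, m}): φ is false.
  v (successors {v, t, m, n}): φ is false.
  w (successors {w, z, t, m, n}): φ is false.
  x (successors {v, w, x, z, t, m}): φ is false.
  y (successors {y, z}): φ is false.
  z (successors {u, y, z, t}): φ is false.
  t (successors {w, z, t, m, n}): φ is false.
  m (successors {y, m}): φ is false.
  n (successors {v, w, x, y, n}): φ is false.
For instance, at t:
  At t: \Diamond \Diamond (\neg q \to q) is true, so \neg \Diamond \Diamond (\neg q \to q) is false.
    At t: \Diamond \Diamond (\neg q \to q) requires \Diamond (\neg q \to q) at some successor in {w, z, t, m, n}.
      \Diamond (\neg q \to q) holds at w, so \Diamond \Diamond (\neg q \to q) is true at t.
Satisfying worlds: none.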